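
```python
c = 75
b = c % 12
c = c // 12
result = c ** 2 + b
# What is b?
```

Answer: 3

Derivation:
Trace (tracking b):
c = 75  # -> c = 75
b = c % 12  # -> b = 3
c = c // 12  # -> c = 6
result = c ** 2 + b  # -> result = 39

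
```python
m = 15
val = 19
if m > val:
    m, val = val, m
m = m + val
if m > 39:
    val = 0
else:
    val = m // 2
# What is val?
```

Answer: 17

Derivation:
Trace (tracking val):
m = 15  # -> m = 15
val = 19  # -> val = 19
if m > val:  # condition is False
m = m + val  # -> m = 34
if m > 39:  # condition is False
else:
    val = m // 2  # -> val = 17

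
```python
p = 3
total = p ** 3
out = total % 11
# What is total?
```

Trace (tracking total):
p = 3  # -> p = 3
total = p ** 3  # -> total = 27
out = total % 11  # -> out = 5

Answer: 27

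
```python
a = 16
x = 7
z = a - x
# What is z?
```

Answer: 9

Derivation:
Trace (tracking z):
a = 16  # -> a = 16
x = 7  # -> x = 7
z = a - x  # -> z = 9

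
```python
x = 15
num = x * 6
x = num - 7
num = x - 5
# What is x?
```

Trace (tracking x):
x = 15  # -> x = 15
num = x * 6  # -> num = 90
x = num - 7  # -> x = 83
num = x - 5  # -> num = 78

Answer: 83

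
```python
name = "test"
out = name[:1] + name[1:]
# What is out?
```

Trace (tracking out):
name = 'test'  # -> name = 'test'
out = name[:1] + name[1:]  # -> out = 'test'

Answer: 'test'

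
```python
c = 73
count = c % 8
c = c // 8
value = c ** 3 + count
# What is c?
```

Trace (tracking c):
c = 73  # -> c = 73
count = c % 8  # -> count = 1
c = c // 8  # -> c = 9
value = c ** 3 + count  # -> value = 730

Answer: 9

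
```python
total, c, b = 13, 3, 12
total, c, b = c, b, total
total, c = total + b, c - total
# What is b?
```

Answer: 13

Derivation:
Trace (tracking b):
total, c, b = (13, 3, 12)  # -> total = 13, c = 3, b = 12
total, c, b = (c, b, total)  # -> total = 3, c = 12, b = 13
total, c = (total + b, c - total)  # -> total = 16, c = 9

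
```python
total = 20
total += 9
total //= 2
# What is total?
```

Trace (tracking total):
total = 20  # -> total = 20
total += 9  # -> total = 29
total //= 2  # -> total = 14

Answer: 14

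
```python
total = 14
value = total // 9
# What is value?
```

Trace (tracking value):
total = 14  # -> total = 14
value = total // 9  # -> value = 1

Answer: 1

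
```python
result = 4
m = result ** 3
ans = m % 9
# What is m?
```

Answer: 64

Derivation:
Trace (tracking m):
result = 4  # -> result = 4
m = result ** 3  # -> m = 64
ans = m % 9  # -> ans = 1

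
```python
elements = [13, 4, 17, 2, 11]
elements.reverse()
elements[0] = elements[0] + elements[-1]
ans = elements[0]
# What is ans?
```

Trace (tracking ans):
elements = [13, 4, 17, 2, 11]  # -> elements = [13, 4, 17, 2, 11]
elements.reverse()  # -> elements = [11, 2, 17, 4, 13]
elements[0] = elements[0] + elements[-1]  # -> elements = [24, 2, 17, 4, 13]
ans = elements[0]  # -> ans = 24

Answer: 24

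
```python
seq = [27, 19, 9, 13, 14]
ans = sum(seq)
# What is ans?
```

Answer: 82

Derivation:
Trace (tracking ans):
seq = [27, 19, 9, 13, 14]  # -> seq = [27, 19, 9, 13, 14]
ans = sum(seq)  # -> ans = 82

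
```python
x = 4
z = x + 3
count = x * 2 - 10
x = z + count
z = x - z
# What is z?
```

Trace (tracking z):
x = 4  # -> x = 4
z = x + 3  # -> z = 7
count = x * 2 - 10  # -> count = -2
x = z + count  # -> x = 5
z = x - z  # -> z = -2

Answer: -2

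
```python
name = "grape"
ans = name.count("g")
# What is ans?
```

Trace (tracking ans):
name = 'grape'  # -> name = 'grape'
ans = name.count('g')  # -> ans = 1

Answer: 1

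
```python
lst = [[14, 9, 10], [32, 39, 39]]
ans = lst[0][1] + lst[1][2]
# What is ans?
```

Trace (tracking ans):
lst = [[14, 9, 10], [32, 39, 39]]  # -> lst = [[14, 9, 10], [32, 39, 39]]
ans = lst[0][1] + lst[1][2]  # -> ans = 48

Answer: 48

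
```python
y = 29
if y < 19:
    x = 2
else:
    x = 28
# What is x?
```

Answer: 28

Derivation:
Trace (tracking x):
y = 29  # -> y = 29
if y < 19:  # condition is False
else:
    x = 28  # -> x = 28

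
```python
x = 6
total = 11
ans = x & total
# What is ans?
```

Answer: 2

Derivation:
Trace (tracking ans):
x = 6  # -> x = 6
total = 11  # -> total = 11
ans = x & total  # -> ans = 2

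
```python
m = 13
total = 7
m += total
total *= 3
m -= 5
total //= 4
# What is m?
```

Answer: 15

Derivation:
Trace (tracking m):
m = 13  # -> m = 13
total = 7  # -> total = 7
m += total  # -> m = 20
total *= 3  # -> total = 21
m -= 5  # -> m = 15
total //= 4  # -> total = 5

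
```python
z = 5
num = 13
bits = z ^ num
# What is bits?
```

Trace (tracking bits):
z = 5  # -> z = 5
num = 13  # -> num = 13
bits = z ^ num  # -> bits = 8

Answer: 8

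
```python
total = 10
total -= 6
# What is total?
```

Answer: 4

Derivation:
Trace (tracking total):
total = 10  # -> total = 10
total -= 6  # -> total = 4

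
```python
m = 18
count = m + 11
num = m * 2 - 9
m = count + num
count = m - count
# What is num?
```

Answer: 27

Derivation:
Trace (tracking num):
m = 18  # -> m = 18
count = m + 11  # -> count = 29
num = m * 2 - 9  # -> num = 27
m = count + num  # -> m = 56
count = m - count  # -> count = 27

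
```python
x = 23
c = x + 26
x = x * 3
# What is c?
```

Answer: 49

Derivation:
Trace (tracking c):
x = 23  # -> x = 23
c = x + 26  # -> c = 49
x = x * 3  # -> x = 69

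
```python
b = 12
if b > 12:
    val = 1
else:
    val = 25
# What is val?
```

Trace (tracking val):
b = 12  # -> b = 12
if b > 12:  # condition is False
else:
    val = 25  # -> val = 25

Answer: 25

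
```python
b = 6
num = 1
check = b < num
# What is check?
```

Trace (tracking check):
b = 6  # -> b = 6
num = 1  # -> num = 1
check = b < num  # -> check = False

Answer: False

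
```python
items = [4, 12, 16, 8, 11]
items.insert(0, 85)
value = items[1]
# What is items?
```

Answer: [85, 4, 12, 16, 8, 11]

Derivation:
Trace (tracking items):
items = [4, 12, 16, 8, 11]  # -> items = [4, 12, 16, 8, 11]
items.insert(0, 85)  # -> items = [85, 4, 12, 16, 8, 11]
value = items[1]  # -> value = 4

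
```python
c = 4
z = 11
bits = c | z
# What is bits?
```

Answer: 15

Derivation:
Trace (tracking bits):
c = 4  # -> c = 4
z = 11  # -> z = 11
bits = c | z  # -> bits = 15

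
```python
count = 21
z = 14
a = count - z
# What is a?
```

Trace (tracking a):
count = 21  # -> count = 21
z = 14  # -> z = 14
a = count - z  # -> a = 7

Answer: 7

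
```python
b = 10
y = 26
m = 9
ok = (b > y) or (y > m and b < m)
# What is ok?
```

Trace (tracking ok):
b = 10  # -> b = 10
y = 26  # -> y = 26
m = 9  # -> m = 9
ok = b > y or (y > m and b < m)  # -> ok = False

Answer: False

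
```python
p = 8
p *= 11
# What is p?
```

Answer: 88

Derivation:
Trace (tracking p):
p = 8  # -> p = 8
p *= 11  # -> p = 88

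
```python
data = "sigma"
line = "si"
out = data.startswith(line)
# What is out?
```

Answer: True

Derivation:
Trace (tracking out):
data = 'sigma'  # -> data = 'sigma'
line = 'si'  # -> line = 'si'
out = data.startswith(line)  # -> out = True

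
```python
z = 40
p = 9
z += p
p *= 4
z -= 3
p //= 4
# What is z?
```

Answer: 46

Derivation:
Trace (tracking z):
z = 40  # -> z = 40
p = 9  # -> p = 9
z += p  # -> z = 49
p *= 4  # -> p = 36
z -= 3  # -> z = 46
p //= 4  # -> p = 9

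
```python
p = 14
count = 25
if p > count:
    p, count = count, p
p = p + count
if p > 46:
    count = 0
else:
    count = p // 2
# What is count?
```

Answer: 19

Derivation:
Trace (tracking count):
p = 14  # -> p = 14
count = 25  # -> count = 25
if p > count:  # condition is False
p = p + count  # -> p = 39
if p > 46:  # condition is False
else:
    count = p // 2  # -> count = 19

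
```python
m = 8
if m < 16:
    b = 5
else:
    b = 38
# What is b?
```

Answer: 5

Derivation:
Trace (tracking b):
m = 8  # -> m = 8
if m < 16:  # condition is True
    b = 5  # -> b = 5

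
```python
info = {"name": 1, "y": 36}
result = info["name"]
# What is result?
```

Answer: 1

Derivation:
Trace (tracking result):
info = {'name': 1, 'y': 36}  # -> info = {'name': 1, 'y': 36}
result = info['name']  # -> result = 1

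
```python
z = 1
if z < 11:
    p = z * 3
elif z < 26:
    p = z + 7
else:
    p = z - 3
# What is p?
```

Trace (tracking p):
z = 1  # -> z = 1
if z < 11:  # condition is True
    p = z * 3  # -> p = 3

Answer: 3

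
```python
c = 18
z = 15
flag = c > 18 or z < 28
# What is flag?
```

Trace (tracking flag):
c = 18  # -> c = 18
z = 15  # -> z = 15
flag = c > 18 or z < 28  # -> flag = True

Answer: True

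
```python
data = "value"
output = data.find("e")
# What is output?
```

Trace (tracking output):
data = 'value'  # -> data = 'value'
output = data.find('e')  # -> output = 4

Answer: 4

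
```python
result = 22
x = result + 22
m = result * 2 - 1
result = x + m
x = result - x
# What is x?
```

Answer: 43

Derivation:
Trace (tracking x):
result = 22  # -> result = 22
x = result + 22  # -> x = 44
m = result * 2 - 1  # -> m = 43
result = x + m  # -> result = 87
x = result - x  # -> x = 43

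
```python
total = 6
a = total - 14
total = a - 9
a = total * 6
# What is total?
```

Trace (tracking total):
total = 6  # -> total = 6
a = total - 14  # -> a = -8
total = a - 9  # -> total = -17
a = total * 6  # -> a = -102

Answer: -17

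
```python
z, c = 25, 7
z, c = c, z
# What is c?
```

Trace (tracking c):
z, c = (25, 7)  # -> z = 25, c = 7
z, c = (c, z)  # -> z = 7, c = 25

Answer: 25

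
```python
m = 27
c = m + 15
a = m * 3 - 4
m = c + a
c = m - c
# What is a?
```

Answer: 77

Derivation:
Trace (tracking a):
m = 27  # -> m = 27
c = m + 15  # -> c = 42
a = m * 3 - 4  # -> a = 77
m = c + a  # -> m = 119
c = m - c  # -> c = 77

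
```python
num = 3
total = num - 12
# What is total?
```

Answer: -9

Derivation:
Trace (tracking total):
num = 3  # -> num = 3
total = num - 12  # -> total = -9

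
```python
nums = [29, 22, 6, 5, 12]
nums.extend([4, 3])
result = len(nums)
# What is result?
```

Trace (tracking result):
nums = [29, 22, 6, 5, 12]  # -> nums = [29, 22, 6, 5, 12]
nums.extend([4, 3])  # -> nums = [29, 22, 6, 5, 12, 4, 3]
result = len(nums)  # -> result = 7

Answer: 7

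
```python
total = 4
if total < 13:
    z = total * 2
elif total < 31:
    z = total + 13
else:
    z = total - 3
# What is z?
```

Trace (tracking z):
total = 4  # -> total = 4
if total < 13:  # condition is True
    z = total * 2  # -> z = 8

Answer: 8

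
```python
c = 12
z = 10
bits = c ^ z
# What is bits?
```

Trace (tracking bits):
c = 12  # -> c = 12
z = 10  # -> z = 10
bits = c ^ z  # -> bits = 6

Answer: 6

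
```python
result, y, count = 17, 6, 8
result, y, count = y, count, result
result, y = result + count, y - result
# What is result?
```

Trace (tracking result):
result, y, count = (17, 6, 8)  # -> result = 17, y = 6, count = 8
result, y, count = (y, count, result)  # -> result = 6, y = 8, count = 17
result, y = (result + count, y - result)  # -> result = 23, y = 2

Answer: 23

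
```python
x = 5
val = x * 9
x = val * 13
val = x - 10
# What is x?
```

Answer: 585

Derivation:
Trace (tracking x):
x = 5  # -> x = 5
val = x * 9  # -> val = 45
x = val * 13  # -> x = 585
val = x - 10  # -> val = 575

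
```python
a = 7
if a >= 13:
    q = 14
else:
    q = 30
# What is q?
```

Answer: 30

Derivation:
Trace (tracking q):
a = 7  # -> a = 7
if a >= 13:  # condition is False
else:
    q = 30  # -> q = 30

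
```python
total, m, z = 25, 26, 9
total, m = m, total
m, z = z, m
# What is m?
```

Trace (tracking m):
total, m, z = (25, 26, 9)  # -> total = 25, m = 26, z = 9
total, m = (m, total)  # -> total = 26, m = 25
m, z = (z, m)  # -> m = 9, z = 25

Answer: 9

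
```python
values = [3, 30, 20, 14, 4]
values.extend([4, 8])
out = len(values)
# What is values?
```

Trace (tracking values):
values = [3, 30, 20, 14, 4]  # -> values = [3, 30, 20, 14, 4]
values.extend([4, 8])  # -> values = [3, 30, 20, 14, 4, 4, 8]
out = len(values)  # -> out = 7

Answer: [3, 30, 20, 14, 4, 4, 8]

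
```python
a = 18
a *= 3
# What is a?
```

Trace (tracking a):
a = 18  # -> a = 18
a *= 3  # -> a = 54

Answer: 54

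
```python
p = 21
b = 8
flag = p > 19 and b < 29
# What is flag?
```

Answer: True

Derivation:
Trace (tracking flag):
p = 21  # -> p = 21
b = 8  # -> b = 8
flag = p > 19 and b < 29  # -> flag = True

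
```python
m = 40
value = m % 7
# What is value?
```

Trace (tracking value):
m = 40  # -> m = 40
value = m % 7  # -> value = 5

Answer: 5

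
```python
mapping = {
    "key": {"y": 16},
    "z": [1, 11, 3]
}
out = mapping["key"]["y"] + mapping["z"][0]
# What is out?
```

Trace (tracking out):
mapping = {'key': {'y': 16}, 'z': [1, 11, 3]}  # -> mapping = {'key': {'y': 16}, 'z': [1, 11, 3]}
out = mapping['key']['y'] + mapping['z'][0]  # -> out = 17

Answer: 17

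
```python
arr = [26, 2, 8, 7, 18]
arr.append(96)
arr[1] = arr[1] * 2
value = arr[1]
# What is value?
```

Answer: 4

Derivation:
Trace (tracking value):
arr = [26, 2, 8, 7, 18]  # -> arr = [26, 2, 8, 7, 18]
arr.append(96)  # -> arr = [26, 2, 8, 7, 18, 96]
arr[1] = arr[1] * 2  # -> arr = [26, 4, 8, 7, 18, 96]
value = arr[1]  # -> value = 4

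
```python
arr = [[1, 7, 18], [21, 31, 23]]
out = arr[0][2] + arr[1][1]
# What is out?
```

Trace (tracking out):
arr = [[1, 7, 18], [21, 31, 23]]  # -> arr = [[1, 7, 18], [21, 31, 23]]
out = arr[0][2] + arr[1][1]  # -> out = 49

Answer: 49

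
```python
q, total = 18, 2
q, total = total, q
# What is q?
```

Trace (tracking q):
q, total = (18, 2)  # -> q = 18, total = 2
q, total = (total, q)  # -> q = 2, total = 18

Answer: 2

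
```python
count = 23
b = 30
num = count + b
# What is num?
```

Answer: 53

Derivation:
Trace (tracking num):
count = 23  # -> count = 23
b = 30  # -> b = 30
num = count + b  # -> num = 53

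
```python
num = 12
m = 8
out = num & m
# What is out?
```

Answer: 8

Derivation:
Trace (tracking out):
num = 12  # -> num = 12
m = 8  # -> m = 8
out = num & m  # -> out = 8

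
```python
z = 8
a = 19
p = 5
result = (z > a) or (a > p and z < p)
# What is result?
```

Answer: False

Derivation:
Trace (tracking result):
z = 8  # -> z = 8
a = 19  # -> a = 19
p = 5  # -> p = 5
result = z > a or (a > p and z < p)  # -> result = False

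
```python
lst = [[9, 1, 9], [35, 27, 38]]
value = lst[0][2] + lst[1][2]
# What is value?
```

Trace (tracking value):
lst = [[9, 1, 9], [35, 27, 38]]  # -> lst = [[9, 1, 9], [35, 27, 38]]
value = lst[0][2] + lst[1][2]  # -> value = 47

Answer: 47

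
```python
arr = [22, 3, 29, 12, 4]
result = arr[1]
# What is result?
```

Trace (tracking result):
arr = [22, 3, 29, 12, 4]  # -> arr = [22, 3, 29, 12, 4]
result = arr[1]  # -> result = 3

Answer: 3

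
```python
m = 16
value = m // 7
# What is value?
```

Answer: 2

Derivation:
Trace (tracking value):
m = 16  # -> m = 16
value = m // 7  # -> value = 2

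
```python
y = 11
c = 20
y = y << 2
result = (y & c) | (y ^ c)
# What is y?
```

Trace (tracking y):
y = 11  # -> y = 11
c = 20  # -> c = 20
y = y << 2  # -> y = 44
result = y & c | y ^ c  # -> result = 60

Answer: 44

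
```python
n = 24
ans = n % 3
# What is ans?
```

Trace (tracking ans):
n = 24  # -> n = 24
ans = n % 3  # -> ans = 0

Answer: 0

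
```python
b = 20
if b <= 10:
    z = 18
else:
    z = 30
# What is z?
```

Answer: 30

Derivation:
Trace (tracking z):
b = 20  # -> b = 20
if b <= 10:  # condition is False
else:
    z = 30  # -> z = 30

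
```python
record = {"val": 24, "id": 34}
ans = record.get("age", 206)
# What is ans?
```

Trace (tracking ans):
record = {'val': 24, 'id': 34}  # -> record = {'val': 24, 'id': 34}
ans = record.get('age', 206)  # -> ans = 206

Answer: 206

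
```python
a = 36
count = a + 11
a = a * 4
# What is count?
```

Answer: 47

Derivation:
Trace (tracking count):
a = 36  # -> a = 36
count = a + 11  # -> count = 47
a = a * 4  # -> a = 144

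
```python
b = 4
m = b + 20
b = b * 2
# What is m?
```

Trace (tracking m):
b = 4  # -> b = 4
m = b + 20  # -> m = 24
b = b * 2  # -> b = 8

Answer: 24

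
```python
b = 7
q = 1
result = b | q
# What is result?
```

Answer: 7

Derivation:
Trace (tracking result):
b = 7  # -> b = 7
q = 1  # -> q = 1
result = b | q  # -> result = 7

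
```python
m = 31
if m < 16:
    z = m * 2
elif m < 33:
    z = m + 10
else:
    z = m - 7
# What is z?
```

Trace (tracking z):
m = 31  # -> m = 31
if m < 16:  # condition is False
elif m < 33:  # condition is True
    z = m + 10  # -> z = 41

Answer: 41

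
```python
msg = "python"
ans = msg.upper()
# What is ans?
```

Answer: 'PYTHON'

Derivation:
Trace (tracking ans):
msg = 'python'  # -> msg = 'python'
ans = msg.upper()  # -> ans = 'PYTHON'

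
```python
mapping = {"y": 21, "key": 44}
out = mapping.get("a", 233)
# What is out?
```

Trace (tracking out):
mapping = {'y': 21, 'key': 44}  # -> mapping = {'y': 21, 'key': 44}
out = mapping.get('a', 233)  # -> out = 233

Answer: 233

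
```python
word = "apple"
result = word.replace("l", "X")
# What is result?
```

Answer: 'appXe'

Derivation:
Trace (tracking result):
word = 'apple'  # -> word = 'apple'
result = word.replace('l', 'X')  # -> result = 'appXe'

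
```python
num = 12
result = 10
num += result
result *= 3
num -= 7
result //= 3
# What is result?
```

Trace (tracking result):
num = 12  # -> num = 12
result = 10  # -> result = 10
num += result  # -> num = 22
result *= 3  # -> result = 30
num -= 7  # -> num = 15
result //= 3  # -> result = 10

Answer: 10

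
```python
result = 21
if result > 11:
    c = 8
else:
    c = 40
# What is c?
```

Trace (tracking c):
result = 21  # -> result = 21
if result > 11:  # condition is True
    c = 8  # -> c = 8

Answer: 8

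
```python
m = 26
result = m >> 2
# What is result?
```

Trace (tracking result):
m = 26  # -> m = 26
result = m >> 2  # -> result = 6

Answer: 6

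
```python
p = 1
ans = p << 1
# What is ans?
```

Trace (tracking ans):
p = 1  # -> p = 1
ans = p << 1  # -> ans = 2

Answer: 2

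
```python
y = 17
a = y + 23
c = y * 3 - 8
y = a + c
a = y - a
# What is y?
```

Answer: 83

Derivation:
Trace (tracking y):
y = 17  # -> y = 17
a = y + 23  # -> a = 40
c = y * 3 - 8  # -> c = 43
y = a + c  # -> y = 83
a = y - a  # -> a = 43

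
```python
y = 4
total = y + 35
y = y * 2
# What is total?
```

Trace (tracking total):
y = 4  # -> y = 4
total = y + 35  # -> total = 39
y = y * 2  # -> y = 8

Answer: 39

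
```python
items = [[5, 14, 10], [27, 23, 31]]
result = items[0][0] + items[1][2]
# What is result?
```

Trace (tracking result):
items = [[5, 14, 10], [27, 23, 31]]  # -> items = [[5, 14, 10], [27, 23, 31]]
result = items[0][0] + items[1][2]  # -> result = 36

Answer: 36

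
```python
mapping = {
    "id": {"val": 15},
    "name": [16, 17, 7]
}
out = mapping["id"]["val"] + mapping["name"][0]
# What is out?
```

Trace (tracking out):
mapping = {'id': {'val': 15}, 'name': [16, 17, 7]}  # -> mapping = {'id': {'val': 15}, 'name': [16, 17, 7]}
out = mapping['id']['val'] + mapping['name'][0]  # -> out = 31

Answer: 31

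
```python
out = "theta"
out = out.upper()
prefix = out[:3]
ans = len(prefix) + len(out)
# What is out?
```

Answer: 'THETA'

Derivation:
Trace (tracking out):
out = 'theta'  # -> out = 'theta'
out = out.upper()  # -> out = 'THETA'
prefix = out[:3]  # -> prefix = 'THE'
ans = len(prefix) + len(out)  # -> ans = 8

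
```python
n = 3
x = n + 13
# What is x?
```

Answer: 16

Derivation:
Trace (tracking x):
n = 3  # -> n = 3
x = n + 13  # -> x = 16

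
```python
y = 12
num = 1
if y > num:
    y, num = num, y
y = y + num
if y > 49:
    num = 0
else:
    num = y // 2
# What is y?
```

Trace (tracking y):
y = 12  # -> y = 12
num = 1  # -> num = 1
if y > num:  # condition is True
    y, num = (num, y)  # -> y = 1, num = 12
y = y + num  # -> y = 13
if y > 49:  # condition is False
else:
    num = y // 2  # -> num = 6

Answer: 13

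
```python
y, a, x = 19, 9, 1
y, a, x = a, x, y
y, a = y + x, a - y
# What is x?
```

Trace (tracking x):
y, a, x = (19, 9, 1)  # -> y = 19, a = 9, x = 1
y, a, x = (a, x, y)  # -> y = 9, a = 1, x = 19
y, a = (y + x, a - y)  # -> y = 28, a = -8

Answer: 19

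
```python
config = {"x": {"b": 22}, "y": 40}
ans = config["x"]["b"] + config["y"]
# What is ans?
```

Answer: 62

Derivation:
Trace (tracking ans):
config = {'x': {'b': 22}, 'y': 40}  # -> config = {'x': {'b': 22}, 'y': 40}
ans = config['x']['b'] + config['y']  # -> ans = 62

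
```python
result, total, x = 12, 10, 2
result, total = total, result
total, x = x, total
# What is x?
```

Trace (tracking x):
result, total, x = (12, 10, 2)  # -> result = 12, total = 10, x = 2
result, total = (total, result)  # -> result = 10, total = 12
total, x = (x, total)  # -> total = 2, x = 12

Answer: 12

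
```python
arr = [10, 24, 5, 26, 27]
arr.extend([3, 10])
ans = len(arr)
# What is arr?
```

Answer: [10, 24, 5, 26, 27, 3, 10]

Derivation:
Trace (tracking arr):
arr = [10, 24, 5, 26, 27]  # -> arr = [10, 24, 5, 26, 27]
arr.extend([3, 10])  # -> arr = [10, 24, 5, 26, 27, 3, 10]
ans = len(arr)  # -> ans = 7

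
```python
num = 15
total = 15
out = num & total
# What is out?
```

Trace (tracking out):
num = 15  # -> num = 15
total = 15  # -> total = 15
out = num & total  # -> out = 15

Answer: 15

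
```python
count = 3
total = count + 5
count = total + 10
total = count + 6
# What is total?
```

Answer: 24

Derivation:
Trace (tracking total):
count = 3  # -> count = 3
total = count + 5  # -> total = 8
count = total + 10  # -> count = 18
total = count + 6  # -> total = 24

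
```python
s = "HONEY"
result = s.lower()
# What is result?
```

Trace (tracking result):
s = 'HONEY'  # -> s = 'HONEY'
result = s.lower()  # -> result = 'honey'

Answer: 'honey'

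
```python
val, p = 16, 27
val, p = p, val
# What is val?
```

Answer: 27

Derivation:
Trace (tracking val):
val, p = (16, 27)  # -> val = 16, p = 27
val, p = (p, val)  # -> val = 27, p = 16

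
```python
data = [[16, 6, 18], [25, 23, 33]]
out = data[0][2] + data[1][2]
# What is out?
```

Trace (tracking out):
data = [[16, 6, 18], [25, 23, 33]]  # -> data = [[16, 6, 18], [25, 23, 33]]
out = data[0][2] + data[1][2]  # -> out = 51

Answer: 51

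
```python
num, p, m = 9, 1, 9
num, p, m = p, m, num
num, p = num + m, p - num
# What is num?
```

Answer: 10

Derivation:
Trace (tracking num):
num, p, m = (9, 1, 9)  # -> num = 9, p = 1, m = 9
num, p, m = (p, m, num)  # -> num = 1, p = 9, m = 9
num, p = (num + m, p - num)  # -> num = 10, p = 8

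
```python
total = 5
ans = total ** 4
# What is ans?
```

Trace (tracking ans):
total = 5  # -> total = 5
ans = total ** 4  # -> ans = 625

Answer: 625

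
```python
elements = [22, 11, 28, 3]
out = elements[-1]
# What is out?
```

Trace (tracking out):
elements = [22, 11, 28, 3]  # -> elements = [22, 11, 28, 3]
out = elements[-1]  # -> out = 3

Answer: 3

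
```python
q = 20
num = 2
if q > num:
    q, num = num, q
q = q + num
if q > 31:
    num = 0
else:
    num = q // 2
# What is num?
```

Trace (tracking num):
q = 20  # -> q = 20
num = 2  # -> num = 2
if q > num:  # condition is True
    q, num = (num, q)  # -> q = 2, num = 20
q = q + num  # -> q = 22
if q > 31:  # condition is False
else:
    num = q // 2  # -> num = 11

Answer: 11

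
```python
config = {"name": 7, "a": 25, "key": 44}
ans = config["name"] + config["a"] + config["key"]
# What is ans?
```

Answer: 76

Derivation:
Trace (tracking ans):
config = {'name': 7, 'a': 25, 'key': 44}  # -> config = {'name': 7, 'a': 25, 'key': 44}
ans = config['name'] + config['a'] + config['key']  # -> ans = 76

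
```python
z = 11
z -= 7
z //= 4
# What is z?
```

Trace (tracking z):
z = 11  # -> z = 11
z -= 7  # -> z = 4
z //= 4  # -> z = 1

Answer: 1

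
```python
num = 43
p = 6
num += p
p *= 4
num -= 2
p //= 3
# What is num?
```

Trace (tracking num):
num = 43  # -> num = 43
p = 6  # -> p = 6
num += p  # -> num = 49
p *= 4  # -> p = 24
num -= 2  # -> num = 47
p //= 3  # -> p = 8

Answer: 47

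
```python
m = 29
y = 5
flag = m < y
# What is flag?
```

Answer: False

Derivation:
Trace (tracking flag):
m = 29  # -> m = 29
y = 5  # -> y = 5
flag = m < y  # -> flag = False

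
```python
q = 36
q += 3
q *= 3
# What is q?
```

Trace (tracking q):
q = 36  # -> q = 36
q += 3  # -> q = 39
q *= 3  # -> q = 117

Answer: 117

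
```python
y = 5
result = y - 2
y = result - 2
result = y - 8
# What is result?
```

Trace (tracking result):
y = 5  # -> y = 5
result = y - 2  # -> result = 3
y = result - 2  # -> y = 1
result = y - 8  # -> result = -7

Answer: -7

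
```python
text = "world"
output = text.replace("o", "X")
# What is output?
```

Trace (tracking output):
text = 'world'  # -> text = 'world'
output = text.replace('o', 'X')  # -> output = 'wXrld'

Answer: 'wXrld'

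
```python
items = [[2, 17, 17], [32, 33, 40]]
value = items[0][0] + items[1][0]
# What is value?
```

Answer: 34

Derivation:
Trace (tracking value):
items = [[2, 17, 17], [32, 33, 40]]  # -> items = [[2, 17, 17], [32, 33, 40]]
value = items[0][0] + items[1][0]  # -> value = 34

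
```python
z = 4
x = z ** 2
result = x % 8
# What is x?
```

Trace (tracking x):
z = 4  # -> z = 4
x = z ** 2  # -> x = 16
result = x % 8  # -> result = 0

Answer: 16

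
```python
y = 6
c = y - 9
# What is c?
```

Trace (tracking c):
y = 6  # -> y = 6
c = y - 9  # -> c = -3

Answer: -3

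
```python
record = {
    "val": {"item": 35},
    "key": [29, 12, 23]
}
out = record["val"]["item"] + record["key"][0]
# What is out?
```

Answer: 64

Derivation:
Trace (tracking out):
record = {'val': {'item': 35}, 'key': [29, 12, 23]}  # -> record = {'val': {'item': 35}, 'key': [29, 12, 23]}
out = record['val']['item'] + record['key'][0]  # -> out = 64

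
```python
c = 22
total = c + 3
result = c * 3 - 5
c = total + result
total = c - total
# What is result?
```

Answer: 61

Derivation:
Trace (tracking result):
c = 22  # -> c = 22
total = c + 3  # -> total = 25
result = c * 3 - 5  # -> result = 61
c = total + result  # -> c = 86
total = c - total  # -> total = 61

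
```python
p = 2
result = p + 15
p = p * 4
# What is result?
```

Answer: 17

Derivation:
Trace (tracking result):
p = 2  # -> p = 2
result = p + 15  # -> result = 17
p = p * 4  # -> p = 8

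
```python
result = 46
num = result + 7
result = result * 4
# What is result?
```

Trace (tracking result):
result = 46  # -> result = 46
num = result + 7  # -> num = 53
result = result * 4  # -> result = 184

Answer: 184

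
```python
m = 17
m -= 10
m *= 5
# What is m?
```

Answer: 35

Derivation:
Trace (tracking m):
m = 17  # -> m = 17
m -= 10  # -> m = 7
m *= 5  # -> m = 35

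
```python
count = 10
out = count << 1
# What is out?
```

Answer: 20

Derivation:
Trace (tracking out):
count = 10  # -> count = 10
out = count << 1  # -> out = 20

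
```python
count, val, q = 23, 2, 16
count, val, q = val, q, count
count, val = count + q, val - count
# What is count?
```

Trace (tracking count):
count, val, q = (23, 2, 16)  # -> count = 23, val = 2, q = 16
count, val, q = (val, q, count)  # -> count = 2, val = 16, q = 23
count, val = (count + q, val - count)  # -> count = 25, val = 14

Answer: 25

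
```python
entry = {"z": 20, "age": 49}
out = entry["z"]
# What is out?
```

Trace (tracking out):
entry = {'z': 20, 'age': 49}  # -> entry = {'z': 20, 'age': 49}
out = entry['z']  # -> out = 20

Answer: 20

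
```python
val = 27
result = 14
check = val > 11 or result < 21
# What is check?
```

Trace (tracking check):
val = 27  # -> val = 27
result = 14  # -> result = 14
check = val > 11 or result < 21  # -> check = True

Answer: True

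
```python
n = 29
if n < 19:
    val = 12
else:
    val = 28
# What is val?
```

Trace (tracking val):
n = 29  # -> n = 29
if n < 19:  # condition is False
else:
    val = 28  # -> val = 28

Answer: 28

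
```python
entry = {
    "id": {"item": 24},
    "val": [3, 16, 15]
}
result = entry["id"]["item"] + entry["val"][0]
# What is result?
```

Answer: 27

Derivation:
Trace (tracking result):
entry = {'id': {'item': 24}, 'val': [3, 16, 15]}  # -> entry = {'id': {'item': 24}, 'val': [3, 16, 15]}
result = entry['id']['item'] + entry['val'][0]  # -> result = 27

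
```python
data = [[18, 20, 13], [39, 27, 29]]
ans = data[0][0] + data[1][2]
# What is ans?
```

Trace (tracking ans):
data = [[18, 20, 13], [39, 27, 29]]  # -> data = [[18, 20, 13], [39, 27, 29]]
ans = data[0][0] + data[1][2]  # -> ans = 47

Answer: 47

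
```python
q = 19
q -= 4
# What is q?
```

Trace (tracking q):
q = 19  # -> q = 19
q -= 4  # -> q = 15

Answer: 15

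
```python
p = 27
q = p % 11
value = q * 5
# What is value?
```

Trace (tracking value):
p = 27  # -> p = 27
q = p % 11  # -> q = 5
value = q * 5  # -> value = 25

Answer: 25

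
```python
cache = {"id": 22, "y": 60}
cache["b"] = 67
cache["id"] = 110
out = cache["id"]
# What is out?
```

Trace (tracking out):
cache = {'id': 22, 'y': 60}  # -> cache = {'id': 22, 'y': 60}
cache['b'] = 67  # -> cache = {'id': 22, 'y': 60, 'b': 67}
cache['id'] = 110  # -> cache = {'id': 110, 'y': 60, 'b': 67}
out = cache['id']  # -> out = 110

Answer: 110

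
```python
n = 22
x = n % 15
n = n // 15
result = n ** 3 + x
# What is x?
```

Answer: 7

Derivation:
Trace (tracking x):
n = 22  # -> n = 22
x = n % 15  # -> x = 7
n = n // 15  # -> n = 1
result = n ** 3 + x  # -> result = 8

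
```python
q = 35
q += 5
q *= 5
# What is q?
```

Trace (tracking q):
q = 35  # -> q = 35
q += 5  # -> q = 40
q *= 5  # -> q = 200

Answer: 200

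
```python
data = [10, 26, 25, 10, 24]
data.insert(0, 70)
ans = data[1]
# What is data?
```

Answer: [70, 10, 26, 25, 10, 24]

Derivation:
Trace (tracking data):
data = [10, 26, 25, 10, 24]  # -> data = [10, 26, 25, 10, 24]
data.insert(0, 70)  # -> data = [70, 10, 26, 25, 10, 24]
ans = data[1]  # -> ans = 10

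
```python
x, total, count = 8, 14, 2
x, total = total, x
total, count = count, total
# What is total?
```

Answer: 2

Derivation:
Trace (tracking total):
x, total, count = (8, 14, 2)  # -> x = 8, total = 14, count = 2
x, total = (total, x)  # -> x = 14, total = 8
total, count = (count, total)  # -> total = 2, count = 8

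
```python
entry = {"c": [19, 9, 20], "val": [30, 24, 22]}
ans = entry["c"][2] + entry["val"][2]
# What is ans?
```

Answer: 42

Derivation:
Trace (tracking ans):
entry = {'c': [19, 9, 20], 'val': [30, 24, 22]}  # -> entry = {'c': [19, 9, 20], 'val': [30, 24, 22]}
ans = entry['c'][2] + entry['val'][2]  # -> ans = 42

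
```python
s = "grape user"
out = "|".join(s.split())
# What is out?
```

Answer: 'grape|user'

Derivation:
Trace (tracking out):
s = 'grape user'  # -> s = 'grape user'
out = '|'.join(s.split())  # -> out = 'grape|user'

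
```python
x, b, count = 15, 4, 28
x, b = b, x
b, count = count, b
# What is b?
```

Trace (tracking b):
x, b, count = (15, 4, 28)  # -> x = 15, b = 4, count = 28
x, b = (b, x)  # -> x = 4, b = 15
b, count = (count, b)  # -> b = 28, count = 15

Answer: 28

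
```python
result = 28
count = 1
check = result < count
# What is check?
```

Answer: False

Derivation:
Trace (tracking check):
result = 28  # -> result = 28
count = 1  # -> count = 1
check = result < count  # -> check = False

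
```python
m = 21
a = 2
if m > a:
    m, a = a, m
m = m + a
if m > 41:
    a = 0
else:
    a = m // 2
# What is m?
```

Answer: 23

Derivation:
Trace (tracking m):
m = 21  # -> m = 21
a = 2  # -> a = 2
if m > a:  # condition is True
    m, a = (a, m)  # -> m = 2, a = 21
m = m + a  # -> m = 23
if m > 41:  # condition is False
else:
    a = m // 2  # -> a = 11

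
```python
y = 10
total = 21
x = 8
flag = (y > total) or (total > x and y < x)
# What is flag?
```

Answer: False

Derivation:
Trace (tracking flag):
y = 10  # -> y = 10
total = 21  # -> total = 21
x = 8  # -> x = 8
flag = y > total or (total > x and y < x)  # -> flag = False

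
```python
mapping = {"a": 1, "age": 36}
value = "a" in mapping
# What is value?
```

Trace (tracking value):
mapping = {'a': 1, 'age': 36}  # -> mapping = {'a': 1, 'age': 36}
value = 'a' in mapping  # -> value = True

Answer: True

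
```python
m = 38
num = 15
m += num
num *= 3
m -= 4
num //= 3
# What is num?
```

Answer: 15

Derivation:
Trace (tracking num):
m = 38  # -> m = 38
num = 15  # -> num = 15
m += num  # -> m = 53
num *= 3  # -> num = 45
m -= 4  # -> m = 49
num //= 3  # -> num = 15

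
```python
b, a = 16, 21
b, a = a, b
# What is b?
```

Answer: 21

Derivation:
Trace (tracking b):
b, a = (16, 21)  # -> b = 16, a = 21
b, a = (a, b)  # -> b = 21, a = 16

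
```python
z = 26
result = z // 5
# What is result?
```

Trace (tracking result):
z = 26  # -> z = 26
result = z // 5  # -> result = 5

Answer: 5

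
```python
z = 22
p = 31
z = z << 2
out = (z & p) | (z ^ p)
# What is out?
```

Answer: 95

Derivation:
Trace (tracking out):
z = 22  # -> z = 22
p = 31  # -> p = 31
z = z << 2  # -> z = 88
out = z & p | z ^ p  # -> out = 95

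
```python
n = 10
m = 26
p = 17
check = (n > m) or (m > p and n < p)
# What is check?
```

Trace (tracking check):
n = 10  # -> n = 10
m = 26  # -> m = 26
p = 17  # -> p = 17
check = n > m or (m > p and n < p)  # -> check = True

Answer: True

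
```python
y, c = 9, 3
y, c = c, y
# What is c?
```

Answer: 9

Derivation:
Trace (tracking c):
y, c = (9, 3)  # -> y = 9, c = 3
y, c = (c, y)  # -> y = 3, c = 9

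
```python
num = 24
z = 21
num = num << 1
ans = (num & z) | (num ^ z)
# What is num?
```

Trace (tracking num):
num = 24  # -> num = 24
z = 21  # -> z = 21
num = num << 1  # -> num = 48
ans = num & z | num ^ z  # -> ans = 53

Answer: 48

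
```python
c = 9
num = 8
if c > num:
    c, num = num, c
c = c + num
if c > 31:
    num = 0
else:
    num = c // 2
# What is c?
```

Trace (tracking c):
c = 9  # -> c = 9
num = 8  # -> num = 8
if c > num:  # condition is True
    c, num = (num, c)  # -> c = 8, num = 9
c = c + num  # -> c = 17
if c > 31:  # condition is False
else:
    num = c // 2  # -> num = 8

Answer: 17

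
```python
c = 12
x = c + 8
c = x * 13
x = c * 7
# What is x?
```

Answer: 1820

Derivation:
Trace (tracking x):
c = 12  # -> c = 12
x = c + 8  # -> x = 20
c = x * 13  # -> c = 260
x = c * 7  # -> x = 1820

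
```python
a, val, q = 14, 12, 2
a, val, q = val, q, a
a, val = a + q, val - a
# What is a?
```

Answer: 26

Derivation:
Trace (tracking a):
a, val, q = (14, 12, 2)  # -> a = 14, val = 12, q = 2
a, val, q = (val, q, a)  # -> a = 12, val = 2, q = 14
a, val = (a + q, val - a)  # -> a = 26, val = -10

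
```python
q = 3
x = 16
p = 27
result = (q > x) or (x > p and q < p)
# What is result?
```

Trace (tracking result):
q = 3  # -> q = 3
x = 16  # -> x = 16
p = 27  # -> p = 27
result = q > x or (x > p and q < p)  # -> result = False

Answer: False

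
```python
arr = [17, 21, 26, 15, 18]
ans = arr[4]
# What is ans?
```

Answer: 18

Derivation:
Trace (tracking ans):
arr = [17, 21, 26, 15, 18]  # -> arr = [17, 21, 26, 15, 18]
ans = arr[4]  # -> ans = 18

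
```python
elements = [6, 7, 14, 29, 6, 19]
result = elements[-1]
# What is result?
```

Answer: 19

Derivation:
Trace (tracking result):
elements = [6, 7, 14, 29, 6, 19]  # -> elements = [6, 7, 14, 29, 6, 19]
result = elements[-1]  # -> result = 19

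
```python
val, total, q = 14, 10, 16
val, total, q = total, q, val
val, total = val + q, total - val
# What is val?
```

Trace (tracking val):
val, total, q = (14, 10, 16)  # -> val = 14, total = 10, q = 16
val, total, q = (total, q, val)  # -> val = 10, total = 16, q = 14
val, total = (val + q, total - val)  # -> val = 24, total = 6

Answer: 24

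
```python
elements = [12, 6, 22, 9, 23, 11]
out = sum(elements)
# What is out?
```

Answer: 83

Derivation:
Trace (tracking out):
elements = [12, 6, 22, 9, 23, 11]  # -> elements = [12, 6, 22, 9, 23, 11]
out = sum(elements)  # -> out = 83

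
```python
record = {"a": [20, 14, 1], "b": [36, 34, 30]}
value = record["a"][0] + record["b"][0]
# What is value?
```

Answer: 56

Derivation:
Trace (tracking value):
record = {'a': [20, 14, 1], 'b': [36, 34, 30]}  # -> record = {'a': [20, 14, 1], 'b': [36, 34, 30]}
value = record['a'][0] + record['b'][0]  # -> value = 56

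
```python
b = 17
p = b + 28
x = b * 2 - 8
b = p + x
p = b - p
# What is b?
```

Answer: 71

Derivation:
Trace (tracking b):
b = 17  # -> b = 17
p = b + 28  # -> p = 45
x = b * 2 - 8  # -> x = 26
b = p + x  # -> b = 71
p = b - p  # -> p = 26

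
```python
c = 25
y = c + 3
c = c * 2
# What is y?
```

Trace (tracking y):
c = 25  # -> c = 25
y = c + 3  # -> y = 28
c = c * 2  # -> c = 50

Answer: 28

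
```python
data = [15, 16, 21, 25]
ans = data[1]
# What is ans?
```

Answer: 16

Derivation:
Trace (tracking ans):
data = [15, 16, 21, 25]  # -> data = [15, 16, 21, 25]
ans = data[1]  # -> ans = 16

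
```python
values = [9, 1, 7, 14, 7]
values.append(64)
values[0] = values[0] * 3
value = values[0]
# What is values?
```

Answer: [27, 1, 7, 14, 7, 64]

Derivation:
Trace (tracking values):
values = [9, 1, 7, 14, 7]  # -> values = [9, 1, 7, 14, 7]
values.append(64)  # -> values = [9, 1, 7, 14, 7, 64]
values[0] = values[0] * 3  # -> values = [27, 1, 7, 14, 7, 64]
value = values[0]  # -> value = 27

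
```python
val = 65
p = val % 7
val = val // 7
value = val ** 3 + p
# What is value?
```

Answer: 731

Derivation:
Trace (tracking value):
val = 65  # -> val = 65
p = val % 7  # -> p = 2
val = val // 7  # -> val = 9
value = val ** 3 + p  # -> value = 731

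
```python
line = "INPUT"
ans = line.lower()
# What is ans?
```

Trace (tracking ans):
line = 'INPUT'  # -> line = 'INPUT'
ans = line.lower()  # -> ans = 'input'

Answer: 'input'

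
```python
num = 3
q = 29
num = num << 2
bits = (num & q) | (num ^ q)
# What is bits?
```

Trace (tracking bits):
num = 3  # -> num = 3
q = 29  # -> q = 29
num = num << 2  # -> num = 12
bits = num & q | num ^ q  # -> bits = 29

Answer: 29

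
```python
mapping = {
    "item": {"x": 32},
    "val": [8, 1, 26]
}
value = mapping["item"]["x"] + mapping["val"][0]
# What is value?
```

Trace (tracking value):
mapping = {'item': {'x': 32}, 'val': [8, 1, 26]}  # -> mapping = {'item': {'x': 32}, 'val': [8, 1, 26]}
value = mapping['item']['x'] + mapping['val'][0]  # -> value = 40

Answer: 40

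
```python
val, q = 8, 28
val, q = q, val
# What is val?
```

Answer: 28

Derivation:
Trace (tracking val):
val, q = (8, 28)  # -> val = 8, q = 28
val, q = (q, val)  # -> val = 28, q = 8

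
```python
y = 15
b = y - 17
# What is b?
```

Answer: -2

Derivation:
Trace (tracking b):
y = 15  # -> y = 15
b = y - 17  # -> b = -2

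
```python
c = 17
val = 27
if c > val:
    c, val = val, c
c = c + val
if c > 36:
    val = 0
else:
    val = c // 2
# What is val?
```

Answer: 0

Derivation:
Trace (tracking val):
c = 17  # -> c = 17
val = 27  # -> val = 27
if c > val:  # condition is False
c = c + val  # -> c = 44
if c > 36:  # condition is True
    val = 0  # -> val = 0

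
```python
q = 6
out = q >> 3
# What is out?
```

Trace (tracking out):
q = 6  # -> q = 6
out = q >> 3  # -> out = 0

Answer: 0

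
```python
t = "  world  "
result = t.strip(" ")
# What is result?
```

Trace (tracking result):
t = '  world  '  # -> t = '  world  '
result = t.strip(' ')  # -> result = 'world'

Answer: 'world'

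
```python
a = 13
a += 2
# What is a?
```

Trace (tracking a):
a = 13  # -> a = 13
a += 2  # -> a = 15

Answer: 15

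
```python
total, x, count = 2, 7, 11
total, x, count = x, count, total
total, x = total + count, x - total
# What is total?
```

Answer: 9

Derivation:
Trace (tracking total):
total, x, count = (2, 7, 11)  # -> total = 2, x = 7, count = 11
total, x, count = (x, count, total)  # -> total = 7, x = 11, count = 2
total, x = (total + count, x - total)  # -> total = 9, x = 4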